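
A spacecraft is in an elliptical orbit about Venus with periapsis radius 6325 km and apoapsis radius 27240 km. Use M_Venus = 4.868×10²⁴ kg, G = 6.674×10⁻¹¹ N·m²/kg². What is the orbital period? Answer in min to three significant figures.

T ≈ 399 min

μ = GM = 6.674×10⁻¹¹ × 4.868×10²⁴ = 3.249×10¹⁴ m³/s².
Semi-major axis a = (r_p + r_a)/2 = (6325.0 + 27240)/2 = 16782 km = 1.678×10⁷ m.
By Kepler's third law T = 2π√(a³/μ) = 2π × 3.814×10³ = 2.397×10⁴ s.
= 399.4 min.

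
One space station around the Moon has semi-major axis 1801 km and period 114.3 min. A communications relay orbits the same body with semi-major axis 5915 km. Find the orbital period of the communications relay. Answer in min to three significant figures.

T₂ ≈ 680 min

Kepler's third law: T² ∝ a³, so T₂ = T₁ (a₂/a₁)^(3/2).
a₂/a₁ = 3.284, (a₂/a₁)^(3/2) = 5.952.
T₂ = 114.3 × 5.952 = 680.3 min.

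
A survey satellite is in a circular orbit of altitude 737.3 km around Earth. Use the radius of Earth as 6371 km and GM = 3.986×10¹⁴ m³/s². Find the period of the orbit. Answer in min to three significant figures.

r = 6371 + 737.3 = 7108.3 km = 7.1083×10⁶ m.
Kepler's third law: T = 2π√(r³/μ) = 2π√((7.108×10⁶)³ / 3.986×10¹⁴).
r³/μ = 9.011×10⁵ s², so T = 2π × 9.492×10² = 5.964×10³ s.
Converting: 5.964×10³ s ÷ 60.00 = 99.41 min.

T ≈ 99.4 min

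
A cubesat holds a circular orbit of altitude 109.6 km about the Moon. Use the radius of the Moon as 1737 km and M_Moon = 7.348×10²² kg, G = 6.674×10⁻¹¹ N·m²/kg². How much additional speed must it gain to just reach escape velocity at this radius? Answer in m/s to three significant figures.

Δv ≈ 675 m/s

μ = GM = 6.674×10⁻¹¹ × 7.348×10²² = 4.904×10¹² m³/s².
r = 1737 + 109.6 = 1846.6 km = 1.8466×10⁶ m.
Circular speed v_c = √(μ/r) = 1630 m/s.
Escape speed v_esc = √(2μ/r) = √2 × v_c = 2305 m/s.
Δv = v_esc − v_c = 675.0 m/s.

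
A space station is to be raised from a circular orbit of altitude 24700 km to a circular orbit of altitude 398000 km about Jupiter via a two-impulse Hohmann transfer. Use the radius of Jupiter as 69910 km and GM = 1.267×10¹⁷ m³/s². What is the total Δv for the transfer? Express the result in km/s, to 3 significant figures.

r₁ = 69910 + 24700 = 94610 km = 9.4610×10⁷ m.
r₂ = 69910 + 398000 = 467910 km = 4.6791×10⁸ m.
Transfer ellipse a_t = (r₁ + r₂)/2 = 2.813×10⁸ m.
At r₁: circular v_c1 = √(μ/r₁) = 36590 m/s; transfer-perijove v_p = √[μ(2/r₁ − 1/a_t)] = 47200 m/s.
Δv₁ = v_p − v_c1 = 10610 m/s.
At r₂: circular v_c2 = √(μ/r₂) = 16460 m/s; transfer-apojove v_a = √[μ(2/r₂ − 1/a_t)] = 9544 m/s.
Δv₂ = v_c2 − v_a = 6912 m/s.
Total Δv = Δv₁ + Δv₂ = 17520 m/s = 17.52 km/s.

Δv_total ≈ 17.5 km/s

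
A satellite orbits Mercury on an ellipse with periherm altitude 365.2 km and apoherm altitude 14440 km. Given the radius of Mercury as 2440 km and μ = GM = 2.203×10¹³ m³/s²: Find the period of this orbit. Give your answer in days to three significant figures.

r_p = 2440 + 365.2 = 2805.2 km = 2.8052×10⁶ m.
r_a = 2440 + 14440 = 16880 km = 1.6880×10⁷ m.
Semi-major axis a = (r_p + r_a)/2 = (2805.2 + 16880)/2 = 9842.6 km = 9.843×10⁶ m.
By Kepler's third law T = 2π√(a³/μ) = 2π × 6.579×10³ = 4.134×10⁴ s.
= 0.4784 days.

T ≈ 0.478 days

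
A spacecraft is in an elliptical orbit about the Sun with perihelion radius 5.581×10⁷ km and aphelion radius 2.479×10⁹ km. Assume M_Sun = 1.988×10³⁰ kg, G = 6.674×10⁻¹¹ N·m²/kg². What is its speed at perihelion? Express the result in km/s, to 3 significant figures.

v ≈ 68.2 km/s

μ = GM = 6.674×10⁻¹¹ × 1.988×10³⁰ = 1.327×10²⁰ m³/s².
Semi-major axis a = (r_p + r_a)/2 = 1.2674×10⁹ km = 1.267×10¹² m.
Vis-viva: v² = μ(2/r − 1/a) = 1.327×10²⁰ × (3.584×10⁻¹¹ − 7.890×10⁻¹³) = 4.650×10⁹ m²/s².
v = 68190 m/s = 68.19 km/s.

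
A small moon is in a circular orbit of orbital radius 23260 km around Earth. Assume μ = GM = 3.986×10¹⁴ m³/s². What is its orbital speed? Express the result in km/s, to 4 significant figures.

r = 23260 km = 2.326×10⁷ m.
For a circular orbit v = √(μ/r) = √(3.986×10¹⁴ / 2.326×10⁷) = √(1.714×10⁷) = 4140 m/s.
That is 4.140 km/s.

v ≈ 4.140 km/s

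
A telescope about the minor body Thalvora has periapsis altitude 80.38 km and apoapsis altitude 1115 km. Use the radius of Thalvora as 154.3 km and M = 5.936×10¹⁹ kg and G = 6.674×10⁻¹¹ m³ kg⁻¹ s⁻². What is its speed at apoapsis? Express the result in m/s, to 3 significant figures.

μ = GM = 6.674×10⁻¹¹ × 5.936×10¹⁹ = 3.962×10⁹ m³/s².
r_p = 154.3 + 80.38 = 234.68 km = 2.3468×10⁵ m.
r_a = 154.3 + 1115 = 1269.3 km = 1.2693×10⁶ m.
Semi-major axis a = (r_p + r_a)/2 = 751.99 km = 7.520×10⁵ m.
Vis-viva: v² = μ(2/r − 1/a) = 3.962×10⁹ × (1.576×10⁻⁶ − 1.330×10⁻⁶) = 9.740×10² m²/s².
v = 31.21 m/s.

v ≈ 31.2 m/s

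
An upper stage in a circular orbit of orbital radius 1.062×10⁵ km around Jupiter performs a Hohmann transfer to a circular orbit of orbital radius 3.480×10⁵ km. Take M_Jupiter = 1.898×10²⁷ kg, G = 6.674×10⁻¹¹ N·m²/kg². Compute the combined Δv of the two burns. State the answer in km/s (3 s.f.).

Δv_total ≈ 14.2 km/s

μ = GM = 6.674×10⁻¹¹ × 1.898×10²⁷ = 1.267×10¹⁷ m³/s².
r₁ = 1.062×10⁵ km = 1.062×10⁸ m.
r₂ = 3.480×10⁵ km = 3.480×10⁸ m.
Transfer ellipse a_t = (r₁ + r₂)/2 = 2.271×10⁸ m.
At r₁: circular v_c1 = √(μ/r₁) = 34540 m/s; transfer-perijove v_p = √[μ(2/r₁ − 1/a_t)] = 42750 m/s.
Δv₁ = v_p − v_c1 = 8216 m/s.
At r₂: circular v_c2 = √(μ/r₂) = 19080 m/s; transfer-apojove v_a = √[μ(2/r₂ − 1/a_t)] = 13050 m/s.
Δv₂ = v_c2 − v_a = 6032 m/s.
Total Δv = Δv₁ + Δv₂ = 14250 m/s = 14.25 km/s.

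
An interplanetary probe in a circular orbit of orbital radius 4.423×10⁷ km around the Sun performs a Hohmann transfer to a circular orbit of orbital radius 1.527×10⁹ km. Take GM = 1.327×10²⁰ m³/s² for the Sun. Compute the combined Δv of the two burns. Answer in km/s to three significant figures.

Δv_total ≈ 28.7 km/s

r₁ = 4.423×10⁷ km = 4.423×10¹⁰ m.
r₂ = 1.527×10⁹ km = 1.527×10¹² m.
Transfer ellipse a_t = (r₁ + r₂)/2 = 7.856×10¹¹ m.
At r₁: circular v_c1 = √(μ/r₁) = 54770 m/s; transfer-perihelion v_p = √[μ(2/r₁ − 1/a_t)] = 76360 m/s.
Δv₁ = v_p − v_c1 = 21590 m/s.
At r₂: circular v_c2 = √(μ/r₂) = 9322 m/s; transfer-aphelion v_a = √[μ(2/r₂ − 1/a_t)] = 2212 m/s.
Δv₂ = v_c2 − v_a = 7110 m/s.
Total Δv = Δv₁ + Δv₂ = 28700 m/s = 28.70 km/s.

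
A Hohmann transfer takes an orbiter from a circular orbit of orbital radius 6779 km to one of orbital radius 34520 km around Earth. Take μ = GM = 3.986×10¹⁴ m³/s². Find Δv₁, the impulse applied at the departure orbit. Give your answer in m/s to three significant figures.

r₁ = 6779 km = 6.779×10⁶ m.
r₂ = 34520 km = 3.452×10⁷ m.
Transfer ellipse a_t = (r₁ + r₂)/2 = 2.065×10⁷ m.
At r₁: circular v_c1 = √(μ/r₁) = 7668 m/s; transfer-perigee v_p = √[μ(2/r₁ − 1/a_t)] = 9914 m/s.
Δv₁ = v_p − v_c1 = 2246 m/s.

Δv ≈ 2250 m/s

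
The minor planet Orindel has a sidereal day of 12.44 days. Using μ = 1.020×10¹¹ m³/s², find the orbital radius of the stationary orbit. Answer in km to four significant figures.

r_sync ≈ 14400 km

T = 12.44 days = 1.075×10⁶ s.
A synchronous orbit has period T, so by Kepler's third law a = (μT²/4π²)^(1/3).
μT²/4π² = 1.020×10¹¹ × (1.075×10⁶)² / 39.48 = 2.985×10²¹ m³.
a = 1.440×10⁷ m = 14398 km.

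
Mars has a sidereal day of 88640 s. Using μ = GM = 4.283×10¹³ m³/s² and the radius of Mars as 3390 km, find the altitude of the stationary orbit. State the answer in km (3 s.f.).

h_sync ≈ 17000 km

A synchronous orbit has period T, so by Kepler's third law a = (μT²/4π²)^(1/3).
μT²/4π² = 4.283×10¹³ × (8.864×10⁴)² / 39.48 = 8.524×10²¹ m³.
a = 2.043×10⁷ m = 20428 km.
Altitude h = a − R = 20428 − 3390 = 17038 km.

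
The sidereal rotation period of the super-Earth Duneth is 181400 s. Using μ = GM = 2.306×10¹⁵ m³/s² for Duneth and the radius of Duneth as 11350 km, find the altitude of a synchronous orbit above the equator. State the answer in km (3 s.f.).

A synchronous orbit has period T, so by Kepler's third law a = (μT²/4π²)^(1/3).
μT²/4π² = 2.306×10¹⁵ × (1.814×10⁵)² / 39.48 = 1.922×10²⁴ m³.
a = 1.243×10⁸ m = 1.2433×10⁵ km.
Altitude h = a − R = 1.2433×10⁵ − 11350 = 1.1298×10⁵ km.

h_sync ≈ 1.13×10⁵ km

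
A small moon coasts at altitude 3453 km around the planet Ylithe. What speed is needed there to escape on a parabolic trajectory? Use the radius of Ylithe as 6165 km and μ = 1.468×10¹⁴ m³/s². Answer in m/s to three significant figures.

r = 6165 + 3453 = 9618.0 km = 9.6180×10⁶ m.
Escape speed v_esc = √(2μ/r) = √(2 × 1.468×10¹⁴ / 9.618×10⁶) = √(3.053×10⁷) = 5525 m/s.

v_esc ≈ 5530 m/s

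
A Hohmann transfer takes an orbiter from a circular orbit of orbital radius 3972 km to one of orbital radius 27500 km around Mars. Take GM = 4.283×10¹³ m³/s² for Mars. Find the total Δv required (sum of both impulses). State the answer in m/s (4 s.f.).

Δv_total ≈ 1678 m/s

r₁ = 3972 km = 3.972×10⁶ m.
r₂ = 27500 km = 2.750×10⁷ m.
Transfer ellipse a_t = (r₁ + r₂)/2 = 1.574×10⁷ m.
At r₁: circular v_c1 = √(μ/r₁) = 3284 m/s; transfer-periapsis v_p = √[μ(2/r₁ − 1/a_t)] = 4341 m/s.
Δv₁ = v_p − v_c1 = 1057 m/s.
At r₂: circular v_c2 = √(μ/r₂) = 1248 m/s; transfer-apoapsis v_a = √[μ(2/r₂ − 1/a_t)] = 627.0 m/s.
Δv₂ = v_c2 − v_a = 621.0 m/s.
Total Δv = Δv₁ + Δv₂ = 1678 m/s.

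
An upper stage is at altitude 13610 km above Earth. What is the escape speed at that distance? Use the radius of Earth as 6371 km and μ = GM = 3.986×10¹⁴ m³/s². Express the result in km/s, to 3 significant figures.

v_esc ≈ 6.32 km/s

r = 6371 + 13610 = 19981 km = 1.9981×10⁷ m.
Escape speed v_esc = √(2μ/r) = √(2 × 3.986×10¹⁴ / 1.998×10⁷) = √(3.990×10⁷) = 6316 m/s.
= 6.316 km/s.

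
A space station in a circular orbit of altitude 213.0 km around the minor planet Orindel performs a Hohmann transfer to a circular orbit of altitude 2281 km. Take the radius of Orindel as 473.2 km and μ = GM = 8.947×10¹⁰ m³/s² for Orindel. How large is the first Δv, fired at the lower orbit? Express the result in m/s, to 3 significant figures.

r₁ = 473.2 + 213.0 = 686.20 km = 6.8620×10⁵ m.
r₂ = 473.2 + 2281 = 2754.2 km = 2.7542×10⁶ m.
Transfer ellipse a_t = (r₁ + r₂)/2 = 1.720×10⁶ m.
At r₁: circular v_c1 = √(μ/r₁) = 361.1 m/s; transfer-periapsis v_p = √[μ(2/r₁ − 1/a_t)] = 456.9 m/s.
Δv₁ = v_p − v_c1 = 95.81 m/s.

Δv ≈ 95.8 m/s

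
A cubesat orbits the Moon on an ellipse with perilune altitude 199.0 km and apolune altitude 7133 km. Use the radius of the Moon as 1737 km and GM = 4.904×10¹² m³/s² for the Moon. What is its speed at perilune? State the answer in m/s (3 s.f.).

r_p = 1737 + 199.0 = 1936.0 km = 1.9360×10⁶ m.
r_a = 1737 + 7133 = 8870.0 km = 8.8700×10⁶ m.
Semi-major axis a = (r_p + r_a)/2 = 5403.0 km = 5.403×10⁶ m.
Vis-viva: v² = μ(2/r − 1/a) = 4.904×10¹² × (1.033×10⁻⁶ − 1.851×10⁻⁷) = 4.158×10⁶ m²/s².
v = 2039 m/s.

v ≈ 2040 m/s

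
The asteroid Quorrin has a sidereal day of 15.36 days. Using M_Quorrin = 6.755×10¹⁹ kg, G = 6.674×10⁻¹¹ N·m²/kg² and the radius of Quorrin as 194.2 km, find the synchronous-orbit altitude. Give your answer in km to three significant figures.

h_sync ≈ 5660 km

μ = GM = 6.674×10⁻¹¹ × 6.755×10¹⁹ = 4.508×10⁹ m³/s².
T = 15.36 days = 1.327×10⁶ s.
A synchronous orbit has period T, so by Kepler's third law a = (μT²/4π²)^(1/3).
μT²/4π² = 4.508×10⁹ × (1.327×10⁶)² / 39.48 = 2.011×10²⁰ m³.
a = 5.859×10⁶ m = 5859.0 km.
Altitude h = a − R = 5859.0 − 194.2 = 5664.8 km.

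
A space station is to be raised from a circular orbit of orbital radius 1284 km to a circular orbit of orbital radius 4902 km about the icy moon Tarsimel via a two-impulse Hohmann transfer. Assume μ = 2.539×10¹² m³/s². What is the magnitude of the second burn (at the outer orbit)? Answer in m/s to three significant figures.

r₁ = 1284 km = 1.284×10⁶ m.
r₂ = 4902 km = 4.902×10⁶ m.
Transfer ellipse a_t = (r₁ + r₂)/2 = 3.093×10⁶ m.
At r₁: circular v_c1 = √(μ/r₁) = 1406 m/s; transfer-periapsis v_p = √[μ(2/r₁ − 1/a_t)] = 1770 m/s.
At r₂: circular v_c2 = √(μ/r₂) = 719.7 m/s; transfer-apoapsis v_a = √[μ(2/r₂ − 1/a_t)] = 463.7 m/s.
Δv₂ = v_c2 − v_a = 256.0 m/s.

Δv ≈ 256 m/s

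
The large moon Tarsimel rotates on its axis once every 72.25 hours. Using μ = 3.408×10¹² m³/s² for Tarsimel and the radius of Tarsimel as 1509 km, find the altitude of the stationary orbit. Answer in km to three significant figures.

h_sync ≈ 16500 km

T = 72.25 hours = 2.601×10⁵ s.
A synchronous orbit has period T, so by Kepler's third law a = (μT²/4π²)^(1/3).
μT²/4π² = 3.408×10¹² × (2.601×10⁵)² / 39.48 = 5.840×10²¹ m³.
a = 1.801×10⁷ m = 18008 km.
Altitude h = a − R = 18008 − 1509 = 16499 km.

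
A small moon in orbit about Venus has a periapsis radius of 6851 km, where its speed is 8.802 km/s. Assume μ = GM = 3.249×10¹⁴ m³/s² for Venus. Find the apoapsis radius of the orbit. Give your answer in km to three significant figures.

apoapsis radius ≈ 30600 km

r_p = 6.851×10⁶ m.
Specific energy ε = v²/2 − μ/r = -8.686×10⁶ J/kg, so a = −μ/(2ε) = 1.870×10⁷ m.
The apsides satisfy r_p + r_a = 2a, so the apoapsis radius is 2a − r_p = 3.055×10⁷ m = 30553 km.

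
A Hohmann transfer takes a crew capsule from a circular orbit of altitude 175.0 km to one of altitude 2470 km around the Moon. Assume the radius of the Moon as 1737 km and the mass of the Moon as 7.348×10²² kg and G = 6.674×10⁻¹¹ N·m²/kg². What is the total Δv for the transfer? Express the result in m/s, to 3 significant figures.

μ = GM = 6.674×10⁻¹¹ × 7.348×10²² = 4.904×10¹² m³/s².
r₁ = 1737 + 175.0 = 1912.0 km = 1.9120×10⁶ m.
r₂ = 1737 + 2470 = 4207.0 km = 4.2070×10⁶ m.
Transfer ellipse a_t = (r₁ + r₂)/2 = 3.060×10⁶ m.
At r₁: circular v_c1 = √(μ/r₁) = 1602 m/s; transfer-perilune v_p = √[μ(2/r₁ − 1/a_t)] = 1878 m/s.
Δv₁ = v_p − v_c1 = 276.5 m/s.
At r₂: circular v_c2 = √(μ/r₂) = 1080 m/s; transfer-apolune v_a = √[μ(2/r₂ − 1/a_t)] = 853.5 m/s.
Δv₂ = v_c2 − v_a = 226.2 m/s.
Total Δv = Δv₁ + Δv₂ = 502.6 m/s.

Δv_total ≈ 503 m/s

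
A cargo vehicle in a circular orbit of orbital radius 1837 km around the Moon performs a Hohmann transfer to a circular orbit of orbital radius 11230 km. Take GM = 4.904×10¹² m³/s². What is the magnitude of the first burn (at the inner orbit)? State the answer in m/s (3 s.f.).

r₁ = 1837 km = 1.837×10⁶ m.
r₂ = 11230 km = 1.123×10⁷ m.
Transfer ellipse a_t = (r₁ + r₂)/2 = 6.534×10⁶ m.
At r₁: circular v_c1 = √(μ/r₁) = 1634 m/s; transfer-perilune v_p = √[μ(2/r₁ − 1/a_t)] = 2142 m/s.
Δv₁ = v_p − v_c1 = 508.2 m/s.

Δv ≈ 508 m/s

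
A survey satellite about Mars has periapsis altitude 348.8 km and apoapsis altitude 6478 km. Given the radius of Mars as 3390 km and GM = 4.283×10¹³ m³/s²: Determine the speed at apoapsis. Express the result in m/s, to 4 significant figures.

v ≈ 1544 m/s

r_p = 3390 + 348.8 = 3738.8 km = 3.7388×10⁶ m.
r_a = 3390 + 6478 = 9868.0 km = 9.8680×10⁶ m.
Semi-major axis a = (r_p + r_a)/2 = 6803.4 km = 6.803×10⁶ m.
Vis-viva: v² = μ(2/r − 1/a) = 4.283×10¹³ × (2.027×10⁻⁷ − 1.470×10⁻⁷) = 2.385×10⁶ m²/s².
v = 1544 m/s.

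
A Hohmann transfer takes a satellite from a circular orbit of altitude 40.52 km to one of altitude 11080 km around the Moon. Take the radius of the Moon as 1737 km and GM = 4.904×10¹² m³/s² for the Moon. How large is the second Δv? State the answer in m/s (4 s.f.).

Δv ≈ 313.3 m/s

r₁ = 1737 + 40.52 = 1777.5 km = 1.7775×10⁶ m.
r₂ = 1737 + 11080 = 12817 km = 1.2817×10⁷ m.
Transfer ellipse a_t = (r₁ + r₂)/2 = 7.297×10⁶ m.
At r₁: circular v_c1 = √(μ/r₁) = 1661 m/s; transfer-perilune v_p = √[μ(2/r₁ − 1/a_t)] = 2201 m/s.
At r₂: circular v_c2 = √(μ/r₂) = 618.6 m/s; transfer-apolune v_a = √[μ(2/r₂ − 1/a_t)] = 305.3 m/s.
Δv₂ = v_c2 − v_a = 313.3 m/s.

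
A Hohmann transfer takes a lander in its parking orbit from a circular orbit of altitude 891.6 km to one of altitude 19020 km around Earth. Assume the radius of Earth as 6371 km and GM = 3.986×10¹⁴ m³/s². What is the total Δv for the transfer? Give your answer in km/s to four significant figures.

Δv_total ≈ 3.150 km/s

r₁ = 6371 + 891.6 = 7262.6 km = 7.2626×10⁶ m.
r₂ = 6371 + 19020 = 25391 km = 2.5391×10⁷ m.
Transfer ellipse a_t = (r₁ + r₂)/2 = 1.633×10⁷ m.
At r₁: circular v_c1 = √(μ/r₁) = 7408 m/s; transfer-perigee v_p = √[μ(2/r₁ − 1/a_t)] = 9239 m/s.
Δv₁ = v_p − v_c1 = 1830 m/s.
At r₂: circular v_c2 = √(μ/r₂) = 3962 m/s; transfer-apogee v_a = √[μ(2/r₂ − 1/a_t)] = 2643 m/s.
Δv₂ = v_c2 − v_a = 1320 m/s.
Total Δv = Δv₁ + Δv₂ = 3150 m/s = 3.150 km/s.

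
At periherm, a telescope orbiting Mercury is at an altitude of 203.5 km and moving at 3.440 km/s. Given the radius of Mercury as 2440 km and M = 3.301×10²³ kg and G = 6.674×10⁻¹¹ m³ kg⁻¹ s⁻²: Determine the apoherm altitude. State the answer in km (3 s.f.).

apoherm altitude ≈ 4030 km

μ = GM = 6.674×10⁻¹¹ × 3.301×10²³ = 2.203×10¹³ m³/s².
r_p = 2440 + 203.5 = 2643.5 km = 2.644×10⁶ m.
Specific energy ε = v²/2 − μ/r = -2.417×10⁶ J/kg, so a = −μ/(2ε) = 4.557×10⁶ m.
The apsides satisfy r_p + r_a = 2a, so the apoherm radius is 2a − r_p = 6.471×10⁶ m = 6470.8 km.
Apoherm altitude = 6470.8 − 2440 = 4030.8 km.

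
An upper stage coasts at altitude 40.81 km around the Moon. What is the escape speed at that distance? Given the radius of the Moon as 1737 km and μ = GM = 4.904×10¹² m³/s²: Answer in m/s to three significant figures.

r = 1737 + 40.81 = 1777.8 km = 1.7778×10⁶ m.
Escape speed v_esc = √(2μ/r) = √(2 × 4.904×10¹² / 1.778×10⁶) = √(5.517×10⁶) = 2349 m/s.

v_esc ≈ 2350 m/s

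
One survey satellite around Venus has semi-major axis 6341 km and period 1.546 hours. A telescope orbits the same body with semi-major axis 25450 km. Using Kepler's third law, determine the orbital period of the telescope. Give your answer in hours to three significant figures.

Kepler's third law: T² ∝ a³, so T₂ = T₁ (a₂/a₁)^(3/2).
a₂/a₁ = 4.014, (a₂/a₁)^(3/2) = 8.041.
T₂ = 1.546 × 8.041 = 12.43 hours.

T₂ ≈ 12.4 hours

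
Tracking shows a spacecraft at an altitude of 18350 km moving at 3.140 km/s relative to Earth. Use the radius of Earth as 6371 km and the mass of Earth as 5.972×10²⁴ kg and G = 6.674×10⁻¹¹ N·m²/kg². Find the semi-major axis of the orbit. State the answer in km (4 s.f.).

μ = GM = 6.674×10⁻¹¹ × 5.972×10²⁴ = 3.986×10¹⁴ m³/s².
r = 6371 + 18350 = 24721 km = 2.472×10⁷ m.
Vis-viva rearranged: 1/a = 2/r − v²/μ = 8.090×10⁻⁸ − 2.474×10⁻⁸ = 5.617×10⁻⁸ m⁻¹.
a = 1.780×10⁷ m = 17805 km.

a ≈ 17800 km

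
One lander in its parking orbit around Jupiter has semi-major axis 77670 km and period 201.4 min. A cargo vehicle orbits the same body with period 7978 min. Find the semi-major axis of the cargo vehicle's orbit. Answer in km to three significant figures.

a₂ ≈ 9.03×10⁵ km

Kepler's third law: a³ ∝ T², so a₂ = a₁ (T₂/T₁)^(2/3).
T₂/T₁ = 39.61, (T₂/T₁)^(2/3) = 11.62.
a₂ = 77670 × 11.62 = 9.026×10⁵ km.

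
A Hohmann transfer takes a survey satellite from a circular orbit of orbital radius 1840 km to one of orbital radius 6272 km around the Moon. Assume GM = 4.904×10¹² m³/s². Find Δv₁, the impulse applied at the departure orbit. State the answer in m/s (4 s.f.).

r₁ = 1840 km = 1.840×10⁶ m.
r₂ = 6272 km = 6.272×10⁶ m.
Transfer ellipse a_t = (r₁ + r₂)/2 = 4.056×10⁶ m.
At r₁: circular v_c1 = √(μ/r₁) = 1633 m/s; transfer-perilune v_p = √[μ(2/r₁ − 1/a_t)] = 2030 m/s.
Δv₁ = v_p − v_c1 = 397.6 m/s.

Δv ≈ 397.6 m/s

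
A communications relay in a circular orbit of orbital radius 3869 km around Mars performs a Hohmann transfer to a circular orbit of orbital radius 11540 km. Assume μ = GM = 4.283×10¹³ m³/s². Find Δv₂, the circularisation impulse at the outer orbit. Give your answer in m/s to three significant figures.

Δv ≈ 561 m/s

r₁ = 3869 km = 3.869×10⁶ m.
r₂ = 11540 km = 1.154×10⁷ m.
Transfer ellipse a_t = (r₁ + r₂)/2 = 7.704×10⁶ m.
At r₁: circular v_c1 = √(μ/r₁) = 3327 m/s; transfer-periapsis v_p = √[μ(2/r₁ − 1/a_t)] = 4072 m/s.
At r₂: circular v_c2 = √(μ/r₂) = 1927 m/s; transfer-apoapsis v_a = √[μ(2/r₂ − 1/a_t)] = 1365 m/s.
Δv₂ = v_c2 − v_a = 561.3 m/s.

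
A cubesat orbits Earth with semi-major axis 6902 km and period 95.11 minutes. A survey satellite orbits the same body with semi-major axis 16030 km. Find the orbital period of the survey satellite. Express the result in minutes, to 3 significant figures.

Kepler's third law: T² ∝ a³, so T₂ = T₁ (a₂/a₁)^(3/2).
a₂/a₁ = 2.323, (a₂/a₁)^(3/2) = 3.539.
T₂ = 95.11 × 3.539 = 336.6 minutes.

T₂ ≈ 337 minutes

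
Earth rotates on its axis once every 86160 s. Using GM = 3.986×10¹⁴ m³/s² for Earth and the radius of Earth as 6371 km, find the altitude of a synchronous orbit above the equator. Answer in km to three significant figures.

A synchronous orbit has period T, so by Kepler's third law a = (μT²/4π²)^(1/3).
μT²/4π² = 3.986×10¹⁴ × (8.616×10⁴)² / 39.48 = 7.495×10²² m³.
a = 4.216×10⁷ m = 42163 km.
Altitude h = a − R = 42163 − 6371 = 35792 km.

h_sync ≈ 35800 km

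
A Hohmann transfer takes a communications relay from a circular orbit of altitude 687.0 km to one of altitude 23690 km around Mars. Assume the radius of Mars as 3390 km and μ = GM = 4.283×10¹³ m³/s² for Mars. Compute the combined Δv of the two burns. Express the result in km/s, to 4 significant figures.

r₁ = 3390 + 687.0 = 4077.0 km = 4.0770×10⁶ m.
r₂ = 3390 + 23690 = 27080 km = 2.7080×10⁷ m.
Transfer ellipse a_t = (r₁ + r₂)/2 = 1.558×10⁷ m.
At r₁: circular v_c1 = √(μ/r₁) = 3241 m/s; transfer-periapsis v_p = √[μ(2/r₁ − 1/a_t)] = 4273 m/s.
Δv₁ = v_p − v_c1 = 1032 m/s.
At r₂: circular v_c2 = √(μ/r₂) = 1258 m/s; transfer-apoapsis v_a = √[μ(2/r₂ − 1/a_t)] = 643.4 m/s.
Δv₂ = v_c2 − v_a = 614.3 m/s.
Total Δv = Δv₁ + Δv₂ = 1646 m/s = 1.646 km/s.

Δv_total ≈ 1.646 km/s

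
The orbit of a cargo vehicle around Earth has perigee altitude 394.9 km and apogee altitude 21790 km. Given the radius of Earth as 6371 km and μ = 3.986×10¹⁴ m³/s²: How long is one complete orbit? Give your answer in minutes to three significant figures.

r_p = 6371 + 394.9 = 6765.9 km = 6.7659×10⁶ m.
r_a = 6371 + 21790 = 28161 km = 2.8161×10⁷ m.
Semi-major axis a = (r_p + r_a)/2 = (6765.9 + 28161)/2 = 17463 km = 1.746×10⁷ m.
By Kepler's third law T = 2π√(a³/μ) = 2π × 3.655×10³ = 2.297×10⁴ s.
= 382.8 minutes.

T ≈ 383 minutes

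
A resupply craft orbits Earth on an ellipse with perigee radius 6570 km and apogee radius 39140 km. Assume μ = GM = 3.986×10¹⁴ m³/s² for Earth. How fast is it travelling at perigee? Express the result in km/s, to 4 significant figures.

Semi-major axis a = (r_p + r_a)/2 = 22855 km = 2.286×10⁷ m.
Vis-viva: v² = μ(2/r − 1/a) = 3.986×10¹⁴ × (3.044×10⁻⁷ − 4.375×10⁻⁸) = 1.039×10⁸ m²/s².
v = 10190 m/s = 10.19 km/s.

v ≈ 10.19 km/s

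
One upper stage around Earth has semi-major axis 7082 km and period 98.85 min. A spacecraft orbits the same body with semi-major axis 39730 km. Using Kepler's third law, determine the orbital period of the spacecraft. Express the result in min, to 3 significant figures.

T₂ ≈ 1310 min

Kepler's third law: T² ∝ a³, so T₂ = T₁ (a₂/a₁)^(3/2).
a₂/a₁ = 5.610, (a₂/a₁)^(3/2) = 13.29.
T₂ = 98.85 × 13.29 = 1313 min.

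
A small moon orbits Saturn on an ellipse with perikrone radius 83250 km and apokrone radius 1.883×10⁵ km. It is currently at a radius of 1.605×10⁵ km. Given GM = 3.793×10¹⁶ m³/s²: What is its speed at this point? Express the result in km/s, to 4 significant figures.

v ≈ 13.90 km/s

Semi-major axis a = (r_p + r_a)/2 = 1.3578×10⁵ km = 1.358×10⁸ m.
Vis-viva: v² = μ(2/r − 1/a) = 3.793×10¹⁶ × (1.246×10⁻⁸ − 7.365×10⁻⁹) = 1.933×10⁸ m²/s².
v = 13900 m/s = 13.90 km/s.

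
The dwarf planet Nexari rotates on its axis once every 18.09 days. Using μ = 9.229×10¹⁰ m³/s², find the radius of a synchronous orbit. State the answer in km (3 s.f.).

T = 18.09 days = 1.563×10⁶ s.
A synchronous orbit has period T, so by Kepler's third law a = (μT²/4π²)^(1/3).
μT²/4π² = 9.229×10¹⁰ × (1.563×10⁶)² / 39.48 = 5.711×10²¹ m³.
a = 1.787×10⁷ m = 17874 km.

r_sync ≈ 17900 km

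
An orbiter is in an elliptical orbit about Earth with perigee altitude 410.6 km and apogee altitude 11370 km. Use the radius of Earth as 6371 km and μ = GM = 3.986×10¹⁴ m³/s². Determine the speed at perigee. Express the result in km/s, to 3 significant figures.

v ≈ 9.22 km/s

r_p = 6371 + 410.6 = 6781.6 km = 6.7816×10⁶ m.
r_a = 6371 + 11370 = 17741 km = 1.7741×10⁷ m.
Semi-major axis a = (r_p + r_a)/2 = 12261 km = 1.226×10⁷ m.
Vis-viva: v² = μ(2/r − 1/a) = 3.986×10¹⁴ × (2.949×10⁻⁷ − 8.156×10⁻⁸) = 8.504×10⁷ m²/s².
v = 9222 m/s = 9.222 km/s.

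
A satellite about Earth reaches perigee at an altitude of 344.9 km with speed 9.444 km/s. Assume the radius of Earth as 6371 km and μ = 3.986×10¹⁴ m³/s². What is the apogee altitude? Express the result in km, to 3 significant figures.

apogee altitude ≈ 13900 km

r_p = 6371 + 344.9 = 6715.9 km = 6.716×10⁶ m.
Specific energy ε = v²/2 − μ/r = -1.476×10⁷ J/kg, so a = −μ/(2ε) = 1.351×10⁷ m.
The apsides satisfy r_p + r_a = 2a, so the apogee radius is 2a − r_p = 2.029×10⁷ m = 20295 km.
Apogee altitude = 20295 − 6371 = 13924 km.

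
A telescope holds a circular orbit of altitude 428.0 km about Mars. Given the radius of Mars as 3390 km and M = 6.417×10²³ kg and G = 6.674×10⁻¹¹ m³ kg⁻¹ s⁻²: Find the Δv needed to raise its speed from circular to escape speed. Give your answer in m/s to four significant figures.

μ = GM = 6.674×10⁻¹¹ × 6.417×10²³ = 4.283×10¹³ m³/s².
r = 3390 + 428.0 = 3818.0 km = 3.8180×10⁶ m.
Circular speed v_c = √(μ/r) = 3349 m/s.
Escape speed v_esc = √(2μ/r) = √2 × v_c = 4736 m/s.
Δv = v_esc − v_c = 1387 m/s.

Δv ≈ 1387 m/s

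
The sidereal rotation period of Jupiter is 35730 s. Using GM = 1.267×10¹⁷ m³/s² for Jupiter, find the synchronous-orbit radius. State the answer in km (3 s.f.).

A synchronous orbit has period T, so by Kepler's third law a = (μT²/4π²)^(1/3).
μT²/4π² = 1.267×10¹⁷ × (3.573×10⁴)² / 39.48 = 4.097×10²⁴ m³.
a = 1.600×10⁸ m = 1.6002×10⁵ km.

r_sync ≈ 1.60×10⁵ km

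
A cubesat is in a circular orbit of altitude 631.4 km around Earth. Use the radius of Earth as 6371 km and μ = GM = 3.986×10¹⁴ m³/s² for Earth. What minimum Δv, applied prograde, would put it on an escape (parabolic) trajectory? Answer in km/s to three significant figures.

r = 6371 + 631.4 = 7002.4 km = 7.0024×10⁶ m.
Circular speed v_c = √(μ/r) = 7545 m/s.
Escape speed v_esc = √(2μ/r) = √2 × v_c = 10670 m/s.
Δv = v_esc − v_c = 3125 m/s = 3.125 km/s.

Δv ≈ 3.13 km/s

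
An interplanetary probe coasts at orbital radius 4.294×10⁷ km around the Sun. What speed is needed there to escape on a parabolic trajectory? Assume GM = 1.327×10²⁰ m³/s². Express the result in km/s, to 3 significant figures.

r = 4.294×10⁷ km = 4.294×10¹⁰ m.
Escape speed v_esc = √(2μ/r) = √(2 × 1.327×10²⁰ / 4.294×10¹⁰) = √(6.181×10⁹) = 78620 m/s.
= 78.62 km/s.

v_esc ≈ 78.6 km/s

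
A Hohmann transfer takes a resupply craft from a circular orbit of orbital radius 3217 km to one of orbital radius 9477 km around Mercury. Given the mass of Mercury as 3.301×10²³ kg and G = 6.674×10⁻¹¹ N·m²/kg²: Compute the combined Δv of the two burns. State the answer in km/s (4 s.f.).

μ = GM = 6.674×10⁻¹¹ × 3.301×10²³ = 2.203×10¹³ m³/s².
r₁ = 3217 km = 3.217×10⁶ m.
r₂ = 9477 km = 9.477×10⁶ m.
Transfer ellipse a_t = (r₁ + r₂)/2 = 6.347×10⁶ m.
At r₁: circular v_c1 = √(μ/r₁) = 2617 m/s; transfer-periherm v_p = √[μ(2/r₁ − 1/a_t)] = 3198 m/s.
Δv₁ = v_p − v_c1 = 580.8 m/s.
At r₂: circular v_c2 = √(μ/r₂) = 1525 m/s; transfer-apoherm v_a = √[μ(2/r₂ − 1/a_t)] = 1085 m/s.
Δv₂ = v_c2 − v_a = 439.2 m/s.
Total Δv = Δv₁ + Δv₂ = 1020 m/s = 1.020 km/s.

Δv_total ≈ 1.020 km/s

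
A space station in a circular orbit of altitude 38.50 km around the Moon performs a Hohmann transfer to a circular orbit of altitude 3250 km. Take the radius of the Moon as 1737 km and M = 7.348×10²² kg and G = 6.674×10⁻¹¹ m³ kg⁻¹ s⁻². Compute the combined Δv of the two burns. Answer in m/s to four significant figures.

μ = GM = 6.674×10⁻¹¹ × 7.348×10²² = 4.904×10¹² m³/s².
r₁ = 1737 + 38.50 = 1775.5 km = 1.7755×10⁶ m.
r₂ = 1737 + 3250 = 4987.0 km = 4.9870×10⁶ m.
Transfer ellipse a_t = (r₁ + r₂)/2 = 3.381×10⁶ m.
At r₁: circular v_c1 = √(μ/r₁) = 1662 m/s; transfer-perilune v_p = √[μ(2/r₁ − 1/a_t)] = 2018 m/s.
Δv₁ = v_p − v_c1 = 356.4 m/s.
At r₂: circular v_c2 = √(μ/r₂) = 991.6 m/s; transfer-apolune v_a = √[μ(2/r₂ − 1/a_t)] = 718.6 m/s.
Δv₂ = v_c2 − v_a = 273.1 m/s.
Total Δv = Δv₁ + Δv₂ = 629.5 m/s.

Δv_total ≈ 629.5 m/s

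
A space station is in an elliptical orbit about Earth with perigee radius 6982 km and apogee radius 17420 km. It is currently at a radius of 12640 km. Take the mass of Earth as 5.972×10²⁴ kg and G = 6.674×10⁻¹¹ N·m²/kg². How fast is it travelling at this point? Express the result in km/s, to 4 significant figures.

μ = GM = 6.674×10⁻¹¹ × 5.972×10²⁴ = 3.986×10¹⁴ m³/s².
Semi-major axis a = (r_p + r_a)/2 = 12201 km = 1.220×10⁷ m.
Vis-viva: v² = μ(2/r − 1/a) = 3.986×10¹⁴ × (1.582×10⁻⁷ − 8.196×10⁻⁸) = 3.040×10⁷ m²/s².
v = 5513 m/s = 5.513 km/s.

v ≈ 5.513 km/s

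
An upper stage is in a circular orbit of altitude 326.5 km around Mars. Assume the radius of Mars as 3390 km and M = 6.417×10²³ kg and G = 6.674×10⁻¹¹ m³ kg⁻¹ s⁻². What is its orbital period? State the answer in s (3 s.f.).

T ≈ 6880 s

μ = GM = 6.674×10⁻¹¹ × 6.417×10²³ = 4.283×10¹³ m³/s².
r = 3390 + 326.5 = 3716.5 km = 3.7165×10⁶ m.
Kepler's third law: T = 2π√(r³/μ) = 2π√((3.716×10⁶)³ / 4.283×10¹³).
r³/μ = 1.199×10⁶ s², so T = 2π × 1.095×10³ = 6.879×10³ s.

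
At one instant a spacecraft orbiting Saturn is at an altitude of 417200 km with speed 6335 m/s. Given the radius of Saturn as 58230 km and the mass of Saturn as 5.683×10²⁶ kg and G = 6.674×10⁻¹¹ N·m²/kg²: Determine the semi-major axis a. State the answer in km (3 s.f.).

μ = GM = 6.674×10⁻¹¹ × 5.683×10²⁶ = 3.793×10¹⁶ m³/s².
r = 58230 + 417200 = 4.7543×10⁵ km = 4.754×10⁸ m.
Vis-viva rearranged: 1/a = 2/r − v²/μ = 4.207×10⁻⁹ − 1.058×10⁻⁹ = 3.149×10⁻⁹ m⁻¹.
a = 3.176×10⁸ m = 3.1760×10⁵ km.

a ≈ 3.18×10⁵ km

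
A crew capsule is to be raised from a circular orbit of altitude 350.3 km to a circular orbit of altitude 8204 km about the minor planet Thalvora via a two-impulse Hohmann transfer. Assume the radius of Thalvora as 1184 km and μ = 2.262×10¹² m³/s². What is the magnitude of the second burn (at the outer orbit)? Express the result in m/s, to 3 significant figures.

Δv ≈ 231 m/s

r₁ = 1184 + 350.3 = 1534.3 km = 1.5343×10⁶ m.
r₂ = 1184 + 8204 = 9388.0 km = 9.3880×10⁶ m.
Transfer ellipse a_t = (r₁ + r₂)/2 = 5.461×10⁶ m.
At r₁: circular v_c1 = √(μ/r₁) = 1214 m/s; transfer-periapsis v_p = √[μ(2/r₁ − 1/a_t)] = 1592 m/s.
At r₂: circular v_c2 = √(μ/r₂) = 490.9 m/s; transfer-apoapsis v_a = √[μ(2/r₂ − 1/a_t)] = 260.2 m/s.
Δv₂ = v_c2 − v_a = 230.7 m/s.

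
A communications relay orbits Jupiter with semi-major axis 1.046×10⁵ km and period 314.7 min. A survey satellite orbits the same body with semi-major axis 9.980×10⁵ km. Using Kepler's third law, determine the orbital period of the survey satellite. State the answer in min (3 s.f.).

Kepler's third law: T² ∝ a³, so T₂ = T₁ (a₂/a₁)^(3/2).
a₂/a₁ = 9.541, (a₂/a₁)^(3/2) = 29.47.
T₂ = 314.7 × 29.47 = 9275 min.

T₂ ≈ 9270 min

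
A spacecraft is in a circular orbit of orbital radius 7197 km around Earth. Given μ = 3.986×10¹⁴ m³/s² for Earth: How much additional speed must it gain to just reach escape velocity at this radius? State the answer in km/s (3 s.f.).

Δv ≈ 3.08 km/s

r = 7197 km = 7.197×10⁶ m.
Circular speed v_c = √(μ/r) = 7442 m/s.
Escape speed v_esc = √(2μ/r) = √2 × v_c = 10520 m/s.
Δv = v_esc − v_c = 3083 m/s = 3.083 km/s.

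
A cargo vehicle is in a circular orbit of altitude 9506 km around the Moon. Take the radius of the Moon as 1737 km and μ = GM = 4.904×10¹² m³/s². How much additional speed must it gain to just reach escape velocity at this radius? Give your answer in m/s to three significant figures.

r = 1737 + 9506 = 11243 km = 1.1243×10⁷ m.
Circular speed v_c = √(μ/r) = 660.4 m/s.
Escape speed v_esc = √(2μ/r) = √2 × v_c = 934.0 m/s.
Δv = v_esc − v_c = 273.6 m/s.

Δv ≈ 274 m/s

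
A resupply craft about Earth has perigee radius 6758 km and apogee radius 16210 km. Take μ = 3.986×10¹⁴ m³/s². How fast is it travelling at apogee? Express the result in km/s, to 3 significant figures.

Semi-major axis a = (r_p + r_a)/2 = 11484 km = 1.148×10⁷ m.
Vis-viva: v² = μ(2/r − 1/a) = 3.986×10¹⁴ × (1.234×10⁻⁷ − 8.708×10⁻⁸) = 1.447×10⁷ m²/s².
v = 3804 m/s = 3.804 km/s.

v ≈ 3.80 km/s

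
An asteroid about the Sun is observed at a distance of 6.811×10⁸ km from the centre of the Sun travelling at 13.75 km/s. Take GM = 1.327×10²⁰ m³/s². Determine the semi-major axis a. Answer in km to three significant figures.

a ≈ 6.62×10⁸ km

r = 6.811×10¹¹ m.
Specific orbital energy ε = v²/2 − μ/r = (13750)²/2 − 1.327×10²⁰/6.811×10¹¹ = -1.003×10⁸ J/kg.
Since ε = −μ/(2a), a = −μ/(2ε) = 6.615×10¹¹ m = 6.6151×10⁸ km.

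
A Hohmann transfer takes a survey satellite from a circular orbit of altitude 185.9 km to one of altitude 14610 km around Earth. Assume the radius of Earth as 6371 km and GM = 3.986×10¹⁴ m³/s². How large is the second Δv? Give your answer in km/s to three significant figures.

Δv ≈ 1.35 km/s

r₁ = 6371 + 185.9 = 6556.9 km = 6.5569×10⁶ m.
r₂ = 6371 + 14610 = 20981 km = 2.0981×10⁷ m.
Transfer ellipse a_t = (r₁ + r₂)/2 = 1.377×10⁷ m.
At r₁: circular v_c1 = √(μ/r₁) = 7797 m/s; transfer-perigee v_p = √[μ(2/r₁ − 1/a_t)] = 9625 m/s.
At r₂: circular v_c2 = √(μ/r₂) = 4359 m/s; transfer-apogee v_a = √[μ(2/r₂ − 1/a_t)] = 3008 m/s.
Δv₂ = v_c2 − v_a = 1351 m/s.
= 1.351 km/s.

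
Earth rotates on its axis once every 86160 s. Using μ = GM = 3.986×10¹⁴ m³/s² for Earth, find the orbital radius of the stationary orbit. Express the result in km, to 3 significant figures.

A synchronous orbit has period T, so by Kepler's third law a = (μT²/4π²)^(1/3).
μT²/4π² = 3.986×10¹⁴ × (8.616×10⁴)² / 39.48 = 7.495×10²² m³.
a = 4.216×10⁷ m = 42163 km.

r_sync ≈ 42200 km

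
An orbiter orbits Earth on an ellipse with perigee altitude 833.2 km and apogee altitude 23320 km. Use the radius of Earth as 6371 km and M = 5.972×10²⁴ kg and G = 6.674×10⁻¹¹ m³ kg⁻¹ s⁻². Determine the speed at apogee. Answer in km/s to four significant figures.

μ = GM = 6.674×10⁻¹¹ × 5.972×10²⁴ = 3.986×10¹⁴ m³/s².
r_p = 6371 + 833.2 = 7204.2 km = 7.2042×10⁶ m.
r_a = 6371 + 23320 = 29691 km = 2.9691×10⁷ m.
Semi-major axis a = (r_p + r_a)/2 = 18448 km = 1.845×10⁷ m.
Vis-viva: v² = μ(2/r − 1/a) = 3.986×10¹⁴ × (6.736×10⁻⁸ − 5.421×10⁻⁸) = 5.242×10⁶ m²/s².
v = 2290 m/s = 2.290 km/s.

v ≈ 2.290 km/s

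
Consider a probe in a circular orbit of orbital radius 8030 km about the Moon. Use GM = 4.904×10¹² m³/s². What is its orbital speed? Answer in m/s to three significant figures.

r = 8030 km = 8.030×10⁶ m.
For a circular orbit v = √(μ/r) = √(4.904×10¹² / 8.030×10⁶) = √(6.107×10⁵) = 781.5 m/s.

v ≈ 781 m/s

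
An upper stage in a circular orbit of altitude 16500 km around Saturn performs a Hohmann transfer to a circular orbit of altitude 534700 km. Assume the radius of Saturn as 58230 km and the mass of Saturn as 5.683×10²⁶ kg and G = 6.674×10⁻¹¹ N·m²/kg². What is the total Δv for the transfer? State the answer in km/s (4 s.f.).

Δv_total ≈ 11.71 km/s

μ = GM = 6.674×10⁻¹¹ × 5.683×10²⁶ = 3.793×10¹⁶ m³/s².
r₁ = 58230 + 16500 = 74730 km = 7.4730×10⁷ m.
r₂ = 58230 + 534700 = 592930 km = 5.9293×10⁸ m.
Transfer ellipse a_t = (r₁ + r₂)/2 = 3.338×10⁸ m.
At r₁: circular v_c1 = √(μ/r₁) = 22530 m/s; transfer-perikrone v_p = √[μ(2/r₁ − 1/a_t)] = 30020 m/s.
Δv₁ = v_p − v_c1 = 7496 m/s.
At r₂: circular v_c2 = √(μ/r₂) = 7998 m/s; transfer-apokrone v_a = √[μ(2/r₂ − 1/a_t)] = 3784 m/s.
Δv₂ = v_c2 − v_a = 4214 m/s.
Total Δv = Δv₁ + Δv₂ = 11710 m/s = 11.71 km/s.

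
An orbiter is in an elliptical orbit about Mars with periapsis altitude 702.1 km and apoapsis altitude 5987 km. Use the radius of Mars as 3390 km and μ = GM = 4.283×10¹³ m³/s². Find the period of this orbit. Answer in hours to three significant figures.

T ≈ 4.66 hours

r_p = 3390 + 702.1 = 4092.1 km = 4.0921×10⁶ m.
r_a = 3390 + 5987 = 9377.0 km = 9.3770×10⁶ m.
Semi-major axis a = (r_p + r_a)/2 = (4092.1 + 9377.0)/2 = 6734.6 km = 6.735×10⁶ m.
By Kepler's third law T = 2π√(a³/μ) = 2π × 2.670×10³ = 1.678×10⁴ s.
= 4.661 hours.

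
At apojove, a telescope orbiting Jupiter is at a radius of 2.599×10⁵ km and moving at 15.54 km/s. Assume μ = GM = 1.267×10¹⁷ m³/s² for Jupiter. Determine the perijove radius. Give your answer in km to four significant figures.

r_a = 2.599×10⁸ m.
Specific energy ε = v²/2 − μ/r = -3.667×10⁸ J/kg, so a = −μ/(2ε) = 1.727×10⁸ m.
The apsides satisfy r_p + r_a = 2a, so the perijove radius is 2a − r_a = 8.557×10⁷ m = 85568 km.

perijove radius ≈ 85570 km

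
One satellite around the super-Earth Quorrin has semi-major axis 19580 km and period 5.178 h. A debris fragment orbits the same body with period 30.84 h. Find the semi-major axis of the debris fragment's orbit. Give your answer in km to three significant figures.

Kepler's third law: a³ ∝ T², so a₂ = a₁ (T₂/T₁)^(2/3).
T₂/T₁ = 5.956, (T₂/T₁)^(2/3) = 3.286.
a₂ = 19580 × 3.286 = 64340 km.

a₂ ≈ 64300 km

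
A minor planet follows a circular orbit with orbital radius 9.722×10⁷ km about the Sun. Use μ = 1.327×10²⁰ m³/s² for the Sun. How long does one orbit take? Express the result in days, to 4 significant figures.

T ≈ 191.4 days

r = 9.722×10⁷ km = 9.722×10¹⁰ m.
Kepler's third law: T = 2π√(r³/μ) = 2π√((9.722×10¹⁰)³ / 1.327×10²⁰).
r³/μ = 6.925×10¹² s², so T = 2π × 2.631×10⁶ = 1.653×10⁷ s.
Converting: 1.653×10⁷ s ÷ 86400 = 191.4 days.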